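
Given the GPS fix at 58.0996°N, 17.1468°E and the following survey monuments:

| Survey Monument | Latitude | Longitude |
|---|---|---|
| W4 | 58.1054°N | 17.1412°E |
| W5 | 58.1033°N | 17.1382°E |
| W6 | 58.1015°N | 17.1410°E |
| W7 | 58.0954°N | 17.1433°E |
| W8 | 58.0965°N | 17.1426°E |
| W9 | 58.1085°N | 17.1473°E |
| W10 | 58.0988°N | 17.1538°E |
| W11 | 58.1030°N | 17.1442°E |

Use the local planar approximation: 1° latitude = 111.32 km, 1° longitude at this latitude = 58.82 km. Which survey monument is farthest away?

Distances from 58.0996°N, 17.1468°E:
W4: 0.7248 km
W5: 0.6523 km
W6: 0.4014 km
W7: 0.5109 km
W8: 0.4244 km
W9: 0.9912 km
W10: 0.4213 km
W11: 0.4082 km
Maximum: W9 at 0.9912 km.

W9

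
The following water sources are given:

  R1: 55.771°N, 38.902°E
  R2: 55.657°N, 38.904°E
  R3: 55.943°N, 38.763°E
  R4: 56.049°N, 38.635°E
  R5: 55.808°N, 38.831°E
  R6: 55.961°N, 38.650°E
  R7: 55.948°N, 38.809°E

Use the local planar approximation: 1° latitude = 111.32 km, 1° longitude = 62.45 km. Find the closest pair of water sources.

Pairwise distances:
R1–R2: 12.691 km
R1–R3: 21.023 km
R1–R4: 35.153 km
R1–R5: 6.052 km
R1–R6: 26.363 km
R1–R7: 20.542 km
R2–R3: 33.033 km
R2–R4: 46.759 km
R2–R5: 17.417 km
R2–R6: 37.374 km
R2–R7: 32.933 km
R3–R4: 14.253 km
R3–R5: 15.617 km
R3–R6: 7.336 km
R3–R7: 2.926 km
R4–R5: 29.488 km
R4–R6: 9.841 km
R4–R7: 15.636 km
R5–R6: 20.442 km
R5–R7: 15.645 km
R6–R7: 10.034 km
Closest pair: R3–R7 at 2.926 km.

R3 and R7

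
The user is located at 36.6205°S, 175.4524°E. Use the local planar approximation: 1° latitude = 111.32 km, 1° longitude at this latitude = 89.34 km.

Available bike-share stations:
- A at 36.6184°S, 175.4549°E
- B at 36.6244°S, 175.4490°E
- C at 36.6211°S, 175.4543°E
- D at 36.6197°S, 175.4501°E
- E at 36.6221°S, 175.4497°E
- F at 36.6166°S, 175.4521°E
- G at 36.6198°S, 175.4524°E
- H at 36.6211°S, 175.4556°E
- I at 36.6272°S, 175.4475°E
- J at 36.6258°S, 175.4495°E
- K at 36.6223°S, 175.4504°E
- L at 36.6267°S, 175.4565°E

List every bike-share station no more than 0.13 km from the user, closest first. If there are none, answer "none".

G

Distances from 36.6205°S, 175.4524°E:
A: √((0.0021·111.32)² + (0.0025·89.34)²) = √(0.054649 + 0.049885) = 0.3233 km
B: √((-0.0039·111.32)² + (-0.0034·89.34)²) = √(0.188484 + 0.092268) = 0.5299 km
C: √((-0.0006·111.32)² + (0.0019·89.34)²) = √(0.004461 + 0.028814) = 0.1824 km
D: √((0.0008·111.32)² + (-0.0023·89.34)²) = √(0.007931 + 0.042223) = 0.2240 km
E: √((-0.0016·111.32)² + (-0.0027·89.34)²) = √(0.031724 + 0.058186) = 0.2998 km
F: √((0.0039·111.32)² + (-0.0003·89.34)²) = √(0.188484 + 0.000718) = 0.4350 km
G: √((0.0007·111.32)² + (0.0000·89.34)²) = √(0.006072 + 0.000000) = 0.0779 km
H: √((-0.0006·111.32)² + (0.0032·89.34)²) = √(0.004461 + 0.081732) = 0.2936 km
I: √((-0.0067·111.32)² + (-0.0049·89.34)²) = √(0.556283 + 0.191639) = 0.8648 km
J: √((-0.0053·111.32)² + (-0.0029·89.34)²) = √(0.348095 + 0.067126) = 0.6444 km
K: √((-0.0018·111.32)² + (-0.0020·89.34)²) = √(0.040151 + 0.031927) = 0.2685 km
L: √((-0.0062·111.32)² + (0.0041·89.34)²) = √(0.476354 + 0.134171) = 0.7814 km
Threshold 0.13 km: G (0.0779 km) is within range.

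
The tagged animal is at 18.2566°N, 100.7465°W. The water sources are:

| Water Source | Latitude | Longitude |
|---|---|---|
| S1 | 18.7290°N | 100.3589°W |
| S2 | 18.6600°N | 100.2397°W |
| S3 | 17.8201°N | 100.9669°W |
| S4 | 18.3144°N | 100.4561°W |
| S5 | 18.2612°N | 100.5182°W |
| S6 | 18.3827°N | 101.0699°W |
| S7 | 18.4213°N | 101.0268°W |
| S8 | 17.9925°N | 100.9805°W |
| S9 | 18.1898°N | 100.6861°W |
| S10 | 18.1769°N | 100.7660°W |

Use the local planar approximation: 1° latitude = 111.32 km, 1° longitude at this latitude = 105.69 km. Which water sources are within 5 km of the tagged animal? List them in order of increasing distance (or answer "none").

Distances from 18.2566°N, 100.7465°W:
S1: √((0.4724·111.32)² + (0.3876·105.69)²) = √(2765.452308 + 1678.167602) = 66.6605 km
S2: √((0.4034·111.32)² + (0.5068·105.69)²) = √(2016.592664 + 2869.069101) = 69.8975 km
S3: √((-0.4365·111.32)² + (-0.2204·105.69)²) = √(2361.102774 + 542.613977) = 53.8861 km
S4: √((0.0578·111.32)² + (0.2904·105.69)²) = √(41.400165 + 942.021945) = 31.3596 km
S5: √((0.0046·111.32)² + (0.2283·105.69)²) = √(0.262218 + 582.209944) = 24.1345 km
S6: √((0.1261·111.32)² + (-0.3234·105.69)²) = √(197.050059 + 1168.282381) = 36.9504 km
S7: √((0.1647·111.32)² + (-0.2803·105.69)²) = √(336.150370 + 877.635115) = 34.8394 km
S8: √((-0.2641·111.32)² + (-0.2340·105.69)²) = √(864.337186 + 611.645114) = 38.4185 km
S9: √((-0.0668·111.32)² + (0.0604·105.69)²) = √(55.296714 + 40.751319) = 9.8004 km
S10: √((-0.0797·111.32)² + (-0.0195·105.69)²) = √(78.716004 + 4.247536) = 9.1084 km
Threshold 5 km: none within range.

none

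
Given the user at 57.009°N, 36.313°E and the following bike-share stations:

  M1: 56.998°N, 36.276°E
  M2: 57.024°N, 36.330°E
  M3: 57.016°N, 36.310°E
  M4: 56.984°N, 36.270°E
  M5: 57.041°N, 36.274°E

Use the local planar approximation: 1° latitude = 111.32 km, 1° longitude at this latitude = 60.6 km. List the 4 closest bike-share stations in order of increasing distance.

M3, M2, M1, M4

Distances from 57.009°N, 36.313°E:
M1: 2.555 km
M2: 1.962 km
M3: 0.800 km
M4: 3.813 km
M5: 4.275 km
Sorted: M3 (0.800 km) < M2 (1.962 km) < M1 (2.555 km) < M4 (3.813 km) < M5 (4.275 km)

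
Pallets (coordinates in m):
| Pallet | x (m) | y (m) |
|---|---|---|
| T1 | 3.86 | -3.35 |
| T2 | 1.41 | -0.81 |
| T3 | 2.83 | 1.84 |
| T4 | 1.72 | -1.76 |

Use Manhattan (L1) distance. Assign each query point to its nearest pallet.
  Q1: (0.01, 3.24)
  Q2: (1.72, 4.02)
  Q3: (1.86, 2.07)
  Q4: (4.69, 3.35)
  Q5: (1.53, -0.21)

Q1→T3; Q2→T3; Q3→T3; Q4→T3; Q5→T2

Q1 at (0.01, 3.24):
  T1: |3.85| + |-6.59| = 3.85 + 6.59 = 10.44 m
  T2: |1.40| + |-4.05| = 1.40 + 4.05 = 5.45 m
  T3: |2.82| + |-1.40| = 2.82 + 1.40 = 4.22 m
  T4: |1.71| + |-5.00| = 1.71 + 5.00 = 6.71 m
  → nearest: T3 (4.22 m)
Q2 at (1.72, 4.02):
  T1: |2.14| + |-7.37| = 2.14 + 7.37 = 9.51 m
  T2: |-0.31| + |-4.83| = 0.31 + 4.83 = 5.14 m
  T3: |1.11| + |-2.18| = 1.11 + 2.18 = 3.29 m
  T4: |0.00| + |-5.78| = 0.00 + 5.78 = 5.78 m
  → nearest: T3 (3.29 m)
Q3 at (1.86, 2.07):
  T1: |2.00| + |-5.42| = 2.00 + 5.42 = 7.42 m
  T2: |-0.45| + |-2.88| = 0.45 + 2.88 = 3.33 m
  T3: |0.97| + |-0.23| = 0.97 + 0.23 = 1.20 m
  T4: |-0.14| + |-3.83| = 0.14 + 3.83 = 3.97 m
  → nearest: T3 (1.20 m)
Q4 at (4.69, 3.35):
  T1: |-0.83| + |-6.70| = 0.83 + 6.70 = 7.53 m
  T2: |-3.28| + |-4.16| = 3.28 + 4.16 = 7.44 m
  T3: |-1.86| + |-1.51| = 1.86 + 1.51 = 3.37 m
  T4: |-2.97| + |-5.11| = 2.97 + 5.11 = 8.08 m
  → nearest: T3 (3.37 m)
Q5 at (1.53, -0.21):
  T1: |2.33| + |-3.14| = 2.33 + 3.14 = 5.47 m
  T2: |-0.12| + |-0.60| = 0.12 + 0.60 = 0.72 m
  T3: |1.30| + |2.05| = 1.30 + 2.05 = 3.35 m
  T4: |0.19| + |-1.55| = 0.19 + 1.55 = 1.74 m
  → nearest: T2 (0.72 m)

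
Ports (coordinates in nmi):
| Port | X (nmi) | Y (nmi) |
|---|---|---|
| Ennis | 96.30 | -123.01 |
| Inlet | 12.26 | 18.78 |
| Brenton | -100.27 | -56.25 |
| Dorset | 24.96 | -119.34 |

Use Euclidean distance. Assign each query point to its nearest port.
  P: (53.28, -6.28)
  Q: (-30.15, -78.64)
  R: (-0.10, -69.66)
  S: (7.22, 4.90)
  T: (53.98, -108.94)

P at (53.28, -6.28):
  Ennis: 124.41 nmi
  Inlet: 48.07 nmi
  Brenton: 161.48 nmi
  Dorset: 116.55 nmi
  → nearest: Inlet (48.07 nmi)
Q at (-30.15, -78.64):
  Ennis: 134.01 nmi
  Inlet: 106.25 nmi
  Brenton: 73.61 nmi
  Dorset: 68.51 nmi
  → nearest: Dorset (68.51 nmi)
R at (-0.10, -69.66):
  Ennis: 110.18 nmi
  Inlet: 89.30 nmi
  Brenton: 101.06 nmi
  Dorset: 55.64 nmi
  → nearest: Dorset (55.64 nmi)
S at (7.22, 4.90):
  Ennis: 155.87 nmi
  Inlet: 14.77 nmi
  Brenton: 123.67 nmi
  Dorset: 125.50 nmi
  → nearest: Inlet (14.77 nmi)
T at (53.98, -108.94):
  Ennis: 44.60 nmi
  Inlet: 134.36 nmi
  Brenton: 163.00 nmi
  Dorset: 30.83 nmi
  → nearest: Dorset (30.83 nmi)

P→Inlet; Q→Dorset; R→Dorset; S→Inlet; T→Dorset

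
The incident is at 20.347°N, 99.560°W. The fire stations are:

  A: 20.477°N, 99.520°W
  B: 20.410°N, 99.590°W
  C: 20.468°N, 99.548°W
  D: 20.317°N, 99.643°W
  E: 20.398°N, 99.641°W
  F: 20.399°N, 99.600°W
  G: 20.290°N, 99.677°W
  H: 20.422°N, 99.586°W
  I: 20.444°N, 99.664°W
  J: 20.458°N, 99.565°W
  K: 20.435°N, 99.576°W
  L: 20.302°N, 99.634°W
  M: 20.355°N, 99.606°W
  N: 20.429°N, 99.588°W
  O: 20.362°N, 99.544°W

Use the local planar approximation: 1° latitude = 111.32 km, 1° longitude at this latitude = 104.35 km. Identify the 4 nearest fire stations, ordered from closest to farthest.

Distances from 20.347°N, 99.560°W:
A: √((0.130·111.32)² + (0.040·104.35)²) = √(209.42721 + 17.42228) = 15.062 km
B: √((0.063·111.32)² + (-0.030·104.35)²) = √(49.18441 + 9.80003) = 7.680 km
C: √((0.121·111.32)² + (0.012·104.35)²) = √(181.43336 + 1.56800) = 13.528 km
D: √((-0.030·111.32)² + (-0.083·104.35)²) = √(11.15293 + 75.01379) = 9.283 km
E: √((0.051·111.32)² + (-0.081·104.35)²) = √(32.23196 + 71.44222) = 10.182 km
F: √((0.052·111.32)² + (-0.040·104.35)²) = √(33.50835 + 17.42228) = 7.137 km
G: √((-0.057·111.32)² + (-0.117·104.35)²) = √(40.26207 + 149.05846) = 13.759 km
H: √((0.075·111.32)² + (-0.026·104.35)²) = √(69.70580 + 7.36091) = 8.779 km
I: √((0.097·111.32)² + (-0.104·104.35)²) = √(116.59767 + 117.77459) = 15.309 km
J: √((0.111·111.32)² + (-0.005·104.35)²) = √(152.68359 + 0.27222) = 12.368 km
K: √((0.088·111.32)² + (-0.016·104.35)²) = √(95.96475 + 2.78756) = 9.937 km
L: √((-0.045·111.32)² + (-0.074·104.35)²) = √(25.09409 + 59.62774) = 9.204 km
M: √((0.008·111.32)² + (-0.046·104.35)²) = √(0.79310 + 23.04096) = 4.882 km
N: √((0.082·111.32)² + (-0.028·104.35)²) = √(83.32477 + 8.53692) = 9.584 km
O: √((0.015·111.32)² + (0.016·104.35)²) = √(2.78823 + 2.78756) = 2.361 km
Sorted: O (2.361 km) < M (4.882 km) < F (7.137 km) < B (7.680 km) < H (8.779 km) < L (9.204 km) < …

O, M, F, B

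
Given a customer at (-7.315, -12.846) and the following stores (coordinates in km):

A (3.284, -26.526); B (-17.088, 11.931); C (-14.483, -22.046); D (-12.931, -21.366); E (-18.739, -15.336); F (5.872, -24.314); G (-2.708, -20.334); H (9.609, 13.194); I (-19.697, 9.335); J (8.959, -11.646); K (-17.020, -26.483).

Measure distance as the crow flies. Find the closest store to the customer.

Distances from (-7.315, -12.846):
A: 17.306 km
B: 26.635 km
C: 11.663 km
D: 10.204 km
E: 11.692 km
F: 17.476 km
G: 8.792 km
H: 31.056 km
I: 25.403 km
J: 16.318 km
K: 16.738 km
Minimum: G at 8.792 km.

G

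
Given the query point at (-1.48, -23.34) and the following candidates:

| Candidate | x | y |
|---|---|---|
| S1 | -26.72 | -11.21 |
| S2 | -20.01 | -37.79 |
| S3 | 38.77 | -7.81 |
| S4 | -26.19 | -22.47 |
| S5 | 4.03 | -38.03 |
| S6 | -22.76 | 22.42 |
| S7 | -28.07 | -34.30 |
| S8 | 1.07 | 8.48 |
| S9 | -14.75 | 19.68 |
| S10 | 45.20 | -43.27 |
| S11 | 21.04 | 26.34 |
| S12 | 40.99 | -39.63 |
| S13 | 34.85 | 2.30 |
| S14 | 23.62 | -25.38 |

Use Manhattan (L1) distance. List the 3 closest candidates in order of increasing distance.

S5, S4, S14

Distances from (-1.48, -23.34):
S1: |-25.24| + |12.13| = 25.24 + 12.13 = 37.37
S2: |-18.53| + |-14.45| = 18.53 + 14.45 = 32.98
S3: |40.25| + |15.53| = 40.25 + 15.53 = 55.78
S4: |-24.71| + |0.87| = 24.71 + 0.87 = 25.58
S5: |5.51| + |-14.69| = 5.51 + 14.69 = 20.20
S6: |-21.28| + |45.76| = 21.28 + 45.76 = 67.04
S7: |-26.59| + |-10.96| = 26.59 + 10.96 = 37.55
S8: |2.55| + |31.82| = 2.55 + 31.82 = 34.37
S9: |-13.27| + |43.02| = 13.27 + 43.02 = 56.29
S10: |46.68| + |-19.93| = 46.68 + 19.93 = 66.61
S11: |22.52| + |49.68| = 22.52 + 49.68 = 72.20
S12: |42.47| + |-16.29| = 42.47 + 16.29 = 58.76
S13: |36.33| + |25.64| = 36.33 + 25.64 = 61.97
S14: |25.10| + |-2.04| = 25.10 + 2.04 = 27.14
Sorted: S5 (20.20) < S4 (25.58) < S14 (27.14) < S2 (32.98) < S8 (34.37) < …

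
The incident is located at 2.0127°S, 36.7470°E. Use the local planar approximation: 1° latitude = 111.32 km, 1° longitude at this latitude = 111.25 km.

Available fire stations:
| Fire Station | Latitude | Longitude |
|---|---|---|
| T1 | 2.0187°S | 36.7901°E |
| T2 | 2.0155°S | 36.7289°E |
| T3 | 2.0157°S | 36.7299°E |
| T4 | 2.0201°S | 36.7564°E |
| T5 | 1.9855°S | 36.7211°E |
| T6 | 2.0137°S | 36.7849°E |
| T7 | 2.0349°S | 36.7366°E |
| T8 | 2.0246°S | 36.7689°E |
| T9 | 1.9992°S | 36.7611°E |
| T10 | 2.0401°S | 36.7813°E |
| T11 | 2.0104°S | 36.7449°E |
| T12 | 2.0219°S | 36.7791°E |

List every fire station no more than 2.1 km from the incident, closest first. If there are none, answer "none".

T11, T4, T3, T2

Distances from 2.0127°S, 36.7470°E:
T1: √((-0.0060·111.32)² + (0.0431·111.25)²) = √(0.446117 + 22.990826) = 4.8412 km
T2: √((-0.0028·111.32)² + (-0.0181·111.25)²) = √(0.097154 + 4.054686) = 2.0376 km
T3: √((-0.0030·111.32)² + (-0.0171·111.25)²) = √(0.111529 + 3.619031) = 1.9315 km
T4: √((-0.0074·111.32)² + (0.0094·111.25)²) = √(0.678594 + 1.093593) = 1.3312 km
T5: √((0.0272·111.32)² + (-0.0259·111.25)²) = √(9.168203 + 8.302322) = 4.1798 km
T6: √((-0.0010·111.32)² + (0.0379·111.25)²) = √(0.012392 + 17.777818) = 4.2178 km
T7: √((-0.0222·111.32)² + (-0.0104·111.25)²) = √(6.107343 + 1.338649) = 2.7287 km
T8: √((-0.0119·111.32)² + (0.0219·111.25)²) = √(1.754851 + 5.935923) = 2.7732 km
T9: √((0.0135·111.32)² + (0.0141·111.25)²) = √(2.258468 + 2.460584) = 2.1723 km
T10: √((-0.0274·111.32)² + (0.0343·111.25)²) = √(9.303525 + 14.560902) = 4.8851 km
T11: √((0.0023·111.32)² + (-0.0021·111.25)²) = √(0.065554 + 0.054581) = 0.3466 km
T12: √((-0.0092·111.32)² + (0.0321·111.25)²) = √(1.048871 + 12.752934) = 3.7151 km
Threshold 2.1 km: T11 (0.3466 km), T4 (1.3312 km), T3 (1.9315 km), T2 (2.0376 km) are within range.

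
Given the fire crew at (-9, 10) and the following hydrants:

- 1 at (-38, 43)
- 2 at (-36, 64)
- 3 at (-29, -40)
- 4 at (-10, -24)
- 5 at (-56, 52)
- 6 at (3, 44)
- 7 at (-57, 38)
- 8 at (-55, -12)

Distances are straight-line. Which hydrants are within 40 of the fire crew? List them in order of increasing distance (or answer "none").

Distances from (-9, 10):
1: √((-29)² + (33)²) = √(841.000 + 1089.000) = 43.9
2: √((-27)² + (54)²) = √(729.000 + 2916.000) = 60.4
3: √((-20)² + (-50)²) = √(400.000 + 2500.000) = 53.9
4: √((-1)² + (-34)²) = √(1.000 + 1156.000) = 34.0
5: √((-47)² + (42)²) = √(2209.000 + 1764.000) = 63.0
6: √((12)² + (34)²) = √(144.000 + 1156.000) = 36.1
7: √((-48)² + (28)²) = √(2304.000 + 784.000) = 55.6
8: √((-46)² + (-22)²) = √(2116.000 + 484.000) = 51.0
Threshold 40: 4 (34.0), 6 (36.1) are within range.

4, 6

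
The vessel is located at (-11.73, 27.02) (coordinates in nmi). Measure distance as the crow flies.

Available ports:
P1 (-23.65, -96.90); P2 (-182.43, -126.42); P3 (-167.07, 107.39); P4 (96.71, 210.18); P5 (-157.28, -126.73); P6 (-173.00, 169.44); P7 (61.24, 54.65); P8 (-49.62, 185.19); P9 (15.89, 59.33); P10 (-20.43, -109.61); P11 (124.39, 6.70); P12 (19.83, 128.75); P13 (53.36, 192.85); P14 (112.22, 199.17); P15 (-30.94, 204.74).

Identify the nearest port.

Distances from (-11.73, 27.02):
P1: √((-11.92)² + (-123.92)²) = √(142.0864 + 15356.1664) = 124.49 nmi
P2: √((-170.70)² + (-153.44)²) = √(29138.4900 + 23543.8336) = 229.53 nmi
P3: √((-155.34)² + (80.37)²) = √(24130.5156 + 6459.3369) = 174.90 nmi
P4: √((108.44)² + (183.16)²) = √(11759.2336 + 33547.5856) = 212.85 nmi
P5: √((-145.55)² + (-153.75)²) = √(21184.8025 + 23639.0625) = 211.72 nmi
P6: √((-161.27)² + (142.42)²) = √(26008.0129 + 20283.4564) = 215.15 nmi
P7: √((72.97)² + (27.63)²) = √(5324.6209 + 763.4169) = 78.03 nmi
P8: √((-37.89)² + (158.17)²) = √(1435.6521 + 25017.7489) = 162.65 nmi
P9: √((27.62)² + (32.31)²) = √(762.8644 + 1043.9361) = 42.51 nmi
P10: √((-8.70)² + (-136.63)²) = √(75.6900 + 18667.7569) = 136.91 nmi
P11: √((136.12)² + (-20.32)²) = √(18528.6544 + 412.9024) = 137.63 nmi
P12: √((31.56)² + (101.73)²) = √(996.0336 + 10348.9929) = 106.51 nmi
P13: √((65.09)² + (165.83)²) = √(4236.7081 + 27499.5889) = 178.15 nmi
P14: √((123.95)² + (172.15)²) = √(15363.6025 + 29635.6225) = 212.13 nmi
P15: √((-19.21)² + (177.72)²) = √(369.0241 + 31584.3984) = 178.76 nmi
Minimum: P9 at 42.51 nmi.

P9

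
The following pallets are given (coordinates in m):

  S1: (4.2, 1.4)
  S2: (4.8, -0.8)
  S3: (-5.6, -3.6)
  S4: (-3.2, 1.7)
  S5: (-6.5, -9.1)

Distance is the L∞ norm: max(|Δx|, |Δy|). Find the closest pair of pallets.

Pairwise distances:
S1–S2: max(|0.6|, |-2.2|) = 2.2 m
S3–S4: max(|2.4|, |5.3|) = 5.3 m
S3–S5: max(|-0.9|, |-5.5|) = 5.5 m
S1–S4: max(|-7.4|, |0.3|) = 7.4 m
S2–S4: max(|-8.0|, |2.5|) = 8.0 m
S1–S3: max(|-9.8|, |-5.0|) = 9.8 m
S2–S3: max(|-10.4|, |-2.8|) = 10.4 m
S1–S5: max(|-10.7|, |-10.5|) = 10.7 m
S4–S5: max(|-3.3|, |-10.8|) = 10.8 m
S2–S5: max(|-11.3|, |-8.3|) = 11.3 m
Closest pair: S1–S2 at 2.2 m.

S1 and S2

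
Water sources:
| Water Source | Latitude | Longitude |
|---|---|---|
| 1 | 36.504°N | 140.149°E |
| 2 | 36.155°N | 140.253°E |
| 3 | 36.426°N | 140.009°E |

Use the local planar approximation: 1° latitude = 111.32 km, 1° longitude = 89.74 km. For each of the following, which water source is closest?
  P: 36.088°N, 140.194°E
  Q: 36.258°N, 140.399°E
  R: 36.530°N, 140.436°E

P→2; Q→2; R→1

P at 36.088°N, 140.194°E:
  1: √((0.416·111.32)² + (-0.045·89.74)²) = √(2144.53460 + 16.30787) = 46.485 km
  2: √((0.067·111.32)² + (0.059·89.74)²) = √(55.62833 + 28.03342) = 9.147 km
  3: √((0.338·111.32)² + (-0.185·89.74)²) = √(1415.72792 + 275.62308) = 41.126 km
  → nearest: 2 (9.147 km)
Q at 36.258°N, 140.399°E:
  1: √((0.246·111.32)² + (-0.250·89.74)²) = √(749.92289 + 503.32922) = 35.401 km
  2: √((-0.103·111.32)² + (-0.146·89.74)²) = √(131.46824 + 171.66345) = 17.411 km
  3: √((0.168·111.32)² + (-0.390·89.74)²) = √(349.75583 + 1224.90200) = 39.682 km
  → nearest: 2 (17.411 km)
R at 36.530°N, 140.436°E:
  1: √((-0.026·111.32)² + (-0.287·89.74)²) = √(8.37709 + 663.33960) = 25.917 km
  2: √((-0.375·111.32)² + (-0.183·89.74)²) = √(1742.64502 + 269.69588) = 44.859 km
  3: √((-0.104·111.32)² + (-0.427·89.74)²) = √(134.03341 + 1468.34423) = 40.030 km
  → nearest: 1 (25.917 km)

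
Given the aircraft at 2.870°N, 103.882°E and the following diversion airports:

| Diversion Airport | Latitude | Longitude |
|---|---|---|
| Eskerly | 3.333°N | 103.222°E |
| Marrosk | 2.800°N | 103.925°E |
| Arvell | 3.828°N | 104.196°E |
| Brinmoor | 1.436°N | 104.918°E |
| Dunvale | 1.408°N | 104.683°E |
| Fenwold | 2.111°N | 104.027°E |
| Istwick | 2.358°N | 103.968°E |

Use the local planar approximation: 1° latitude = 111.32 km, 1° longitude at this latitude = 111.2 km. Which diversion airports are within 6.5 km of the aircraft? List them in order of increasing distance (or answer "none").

none

Distances from 2.870°N, 103.882°E:
Eskerly: 89.682 km
Marrosk: 9.142 km
Arvell: 112.215 km
Brinmoor: 196.861 km
Dunvale: 185.529 km
Fenwold: 86.017 km
Istwick: 57.793 km
Threshold 6.5 km: none within range.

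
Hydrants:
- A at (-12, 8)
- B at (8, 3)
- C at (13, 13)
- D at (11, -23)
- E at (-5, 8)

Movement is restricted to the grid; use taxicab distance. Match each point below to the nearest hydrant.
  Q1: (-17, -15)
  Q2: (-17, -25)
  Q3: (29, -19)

Q1 at (-17, -15):
  A: |5| + |23| = 5 + 23 = 28
  B: |25| + |18| = 25 + 18 = 43
  C: |30| + |28| = 30 + 28 = 58
  D: |28| + |-8| = 28 + 8 = 36
  E: |12| + |23| = 12 + 23 = 35
  → nearest: A (28)
Q2 at (-17, -25):
  A: |5| + |33| = 5 + 33 = 38
  B: |25| + |28| = 25 + 28 = 53
  C: |30| + |38| = 30 + 38 = 68
  D: |28| + |2| = 28 + 2 = 30
  E: |12| + |33| = 12 + 33 = 45
  → nearest: D (30)
Q3 at (29, -19):
  A: |-41| + |27| = 41 + 27 = 68
  B: |-21| + |22| = 21 + 22 = 43
  C: |-16| + |32| = 16 + 32 = 48
  D: |-18| + |-4| = 18 + 4 = 22
  E: |-34| + |27| = 34 + 27 = 61
  → nearest: D (22)

Q1→A; Q2→D; Q3→D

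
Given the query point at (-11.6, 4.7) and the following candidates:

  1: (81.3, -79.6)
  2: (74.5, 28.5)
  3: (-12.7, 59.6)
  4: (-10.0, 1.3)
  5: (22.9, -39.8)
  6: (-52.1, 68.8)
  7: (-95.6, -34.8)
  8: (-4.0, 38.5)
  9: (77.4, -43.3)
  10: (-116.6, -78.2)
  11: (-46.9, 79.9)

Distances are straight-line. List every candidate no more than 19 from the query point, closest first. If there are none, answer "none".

Distances from (-11.6, 4.7):
1: √((92.9)² + (-84.3)²) = √(8630.410 + 7106.490) = 125.4
2: √((86.1)² + (23.8)²) = √(7413.210 + 566.440) = 89.3
3: √((-1.1)² + (54.9)²) = √(1.210 + 3014.010) = 54.9
4: √((1.6)² + (-3.4)²) = √(2.560 + 11.560) = 3.8
5: √((34.5)² + (-44.5)²) = √(1190.250 + 1980.250) = 56.3
6: √((-40.5)² + (64.1)²) = √(1640.250 + 4108.810) = 75.8
7: √((-84.0)² + (-39.5)²) = √(7056.000 + 1560.250) = 92.8
8: √((7.6)² + (33.8)²) = √(57.760 + 1142.440) = 34.6
9: √((89.0)² + (-48.0)²) = √(7921.000 + 2304.000) = 101.1
10: √((-105.0)² + (-82.9)²) = √(11025.000 + 6872.410) = 133.8
11: √((-35.3)² + (75.2)²) = √(1246.090 + 5655.040) = 83.1
Threshold 19: 4 (3.8) is within range.

4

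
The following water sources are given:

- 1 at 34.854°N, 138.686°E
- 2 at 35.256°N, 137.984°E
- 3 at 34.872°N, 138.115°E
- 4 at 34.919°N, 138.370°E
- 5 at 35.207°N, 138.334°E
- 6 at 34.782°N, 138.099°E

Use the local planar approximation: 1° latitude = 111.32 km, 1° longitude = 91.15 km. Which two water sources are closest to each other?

Pairwise distances:
1–2: 78.083 km
1–3: 52.085 km
1–4: 29.698 km
1–5: 50.731 km
1–6: 54.102 km
2–3: 44.383 km
2–4: 51.432 km
2–5: 32.365 km
2–6: 53.797 km
3–4: 23.825 km
3–5: 42.299 km
3–6: 10.124 km
4–5: 32.228 km
4–6: 29.030 km
5–6: 51.934 km
Closest pair: 3–6 at 10.124 km.

3 and 6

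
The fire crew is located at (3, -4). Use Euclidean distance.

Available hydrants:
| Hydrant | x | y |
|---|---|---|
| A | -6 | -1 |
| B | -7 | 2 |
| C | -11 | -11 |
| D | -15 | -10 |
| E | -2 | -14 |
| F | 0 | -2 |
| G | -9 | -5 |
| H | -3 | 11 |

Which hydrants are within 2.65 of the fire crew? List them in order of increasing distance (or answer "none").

Distances from (3, -4):
A: √((-9)² + (3)²) = √(81.000 + 9.000) = 9.5
B: √((-10)² + (6)²) = √(100.000 + 36.000) = 11.7
C: √((-14)² + (-7)²) = √(196.000 + 49.000) = 15.7
D: √((-18)² + (-6)²) = √(324.000 + 36.000) = 19.0
E: √((-5)² + (-10)²) = √(25.000 + 100.000) = 11.2
F: √((-3)² + (2)²) = √(9.000 + 4.000) = 3.6
G: √((-12)² + (-1)²) = √(144.000 + 1.000) = 12.0
H: √((-6)² + (15)²) = √(36.000 + 225.000) = 16.2
Threshold 2.65: none within range.

none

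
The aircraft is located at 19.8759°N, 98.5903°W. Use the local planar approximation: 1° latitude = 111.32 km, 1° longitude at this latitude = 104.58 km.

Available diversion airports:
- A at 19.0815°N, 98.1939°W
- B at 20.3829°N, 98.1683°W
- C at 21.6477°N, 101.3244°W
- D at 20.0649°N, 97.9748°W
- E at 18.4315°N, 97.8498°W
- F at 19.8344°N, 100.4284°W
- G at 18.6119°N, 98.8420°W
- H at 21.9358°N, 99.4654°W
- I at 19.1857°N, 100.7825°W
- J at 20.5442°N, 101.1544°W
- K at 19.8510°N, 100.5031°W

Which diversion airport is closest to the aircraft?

D

Distances from 19.8759°N, 98.5903°W:
A: √((-0.7944·111.32)² + (0.3964·104.58)²) = √(7820.326158 + 1718.559475) = 97.6672 km
B: √((0.5070·111.32)² + (0.4220·104.58)²) = √(3185.387812 + 1947.700505) = 71.6456 km
C: √((1.7718·111.32)² + (-2.7341·104.58)²) = √(38902.345807 + 81757.210416) = 347.3608 km
D: √((0.1890·111.32)² + (0.6155·104.58)²) = √(442.659719 + 4143.366874) = 67.7202 km
E: √((-1.4444·111.32)² + (0.7405·104.58)²) = √(25853.619621 + 5997.184373) = 178.4679 km
F: √((-0.0415·111.32)² + (-1.8381·104.58)²) = √(21.342367 + 36951.795443) = 192.2840 km
G: √((-1.2640·111.32)² + (-0.2517·104.58)²) = √(19798.876344 + 692.889063) = 143.1495 km
H: √((2.0599·111.32)² + (-0.8751·104.58)²) = √(52582.190050 + 8375.536636) = 246.8962 km
I: √((-0.6902·111.32)² + (-2.1922·104.58)²) = √(5903.319724 + 52560.274152) = 241.7925 km
J: √((0.6683·111.32)² + (-2.5641·104.58)²) = √(5534.639236 + 71906.341394) = 278.2822 km
K: √((-0.0249·111.32)² + (-1.9128·104.58)²) = √(7.683252 + 40016.251250) = 200.0598 km
Minimum: D at 67.7202 km.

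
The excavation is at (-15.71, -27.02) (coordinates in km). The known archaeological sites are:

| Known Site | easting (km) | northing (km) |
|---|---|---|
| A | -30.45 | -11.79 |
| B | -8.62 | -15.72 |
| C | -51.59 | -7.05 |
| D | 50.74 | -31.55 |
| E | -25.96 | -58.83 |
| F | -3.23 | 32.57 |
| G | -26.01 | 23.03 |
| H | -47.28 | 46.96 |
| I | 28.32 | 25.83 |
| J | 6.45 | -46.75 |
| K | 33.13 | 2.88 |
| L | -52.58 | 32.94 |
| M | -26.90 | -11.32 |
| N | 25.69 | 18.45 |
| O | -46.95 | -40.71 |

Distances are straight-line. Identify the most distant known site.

Distances from (-15.71, -27.02):
A: 21.19 km
B: 13.34 km
C: 41.06 km
D: 66.60 km
E: 33.42 km
F: 60.88 km
G: 51.10 km
H: 80.43 km
I: 68.79 km
J: 29.67 km
K: 57.27 km
L: 70.39 km
M: 19.28 km
N: 61.49 km
O: 34.11 km
Maximum: H at 80.43 km.

H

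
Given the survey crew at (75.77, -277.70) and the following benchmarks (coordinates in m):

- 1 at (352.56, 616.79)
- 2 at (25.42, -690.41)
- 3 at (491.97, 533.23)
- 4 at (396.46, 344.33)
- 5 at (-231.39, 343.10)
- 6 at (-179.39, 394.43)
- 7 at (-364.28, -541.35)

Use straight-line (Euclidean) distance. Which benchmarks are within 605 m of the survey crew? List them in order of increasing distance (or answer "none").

Distances from (75.77, -277.70):
1: √((276.79)² + (894.49)²) = √(76612.7041 + 800112.3601) = 936.34 m
2: √((-50.35)² + (-412.71)²) = √(2535.1225 + 170329.5441) = 415.77 m
3: √((416.20)² + (810.93)²) = √(173222.4400 + 657607.4649) = 911.50 m
4: √((320.69)² + (622.03)²) = √(102842.0761 + 386921.3209) = 699.83 m
5: √((-307.16)² + (620.80)²) = √(94347.2656 + 385392.6400) = 692.63 m
6: √((-255.16)² + (672.13)²) = √(65106.6256 + 451758.7369) = 718.93 m
7: √((-440.05)² + (-263.65)²) = √(193644.0025 + 69511.3225) = 512.99 m
Threshold 605 m: 2 (415.77 m), 7 (512.99 m) are within range.

2, 7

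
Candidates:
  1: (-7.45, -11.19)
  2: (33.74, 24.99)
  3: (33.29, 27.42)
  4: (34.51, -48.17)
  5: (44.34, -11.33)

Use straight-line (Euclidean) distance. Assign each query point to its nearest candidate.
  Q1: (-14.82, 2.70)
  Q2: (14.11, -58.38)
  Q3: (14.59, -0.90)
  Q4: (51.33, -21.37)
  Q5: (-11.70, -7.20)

Q1→1; Q2→4; Q3→1; Q4→5; Q5→1

Q1 at (-14.82, 2.70):
  1: √((7.37)² + (-13.89)²) = √(54.3169 + 192.9321) = 15.72
  2: √((48.56)² + (22.29)²) = √(2358.0736 + 496.8441) = 53.43
  3: √((48.11)² + (24.72)²) = √(2314.5721 + 611.0784) = 54.09
  4: √((49.33)² + (-50.87)²) = √(2433.4489 + 2587.7569) = 70.86
  5: √((59.16)² + (-14.03)²) = √(3499.9056 + 196.8409) = 60.80
  → nearest: 1 (15.72)
Q2 at (14.11, -58.38):
  1: √((-21.56)² + (47.19)²) = √(464.8336 + 2226.8961) = 51.88
  2: √((19.63)² + (83.37)²) = √(385.3369 + 6950.5569) = 85.65
  3: √((19.18)² + (85.80)²) = √(367.8724 + 7361.6400) = 87.92
  4: √((20.40)² + (10.21)²) = √(416.1600 + 104.2441) = 22.81
  5: √((30.23)² + (47.05)²) = √(913.8529 + 2213.7025) = 55.92
  → nearest: 4 (22.81)
Q3 at (14.59, -0.90):
  1: √((-22.04)² + (-10.29)²) = √(485.7616 + 105.8841) = 24.32
  2: √((19.15)² + (25.89)²) = √(366.7225 + 670.2921) = 32.20
  3: √((18.70)² + (28.32)²) = √(349.6900 + 802.0224) = 33.94
  4: √((19.92)² + (-47.27)²) = √(396.8064 + 2234.4529) = 51.30
  5: √((29.75)² + (-10.43)²) = √(885.0625 + 108.7849) = 31.53
  → nearest: 1 (24.32)
Q4 at (51.33, -21.37):
  1: √((-58.78)² + (10.18)²) = √(3455.0884 + 103.6324) = 59.66
  2: √((-17.59)² + (46.36)²) = √(309.4081 + 2149.2496) = 49.58
  3: √((-18.04)² + (48.79)²) = √(325.4416 + 2380.4641) = 52.02
  4: √((-16.82)² + (-26.80)²) = √(282.9124 + 718.2400) = 31.64
  5: √((-6.99)² + (10.04)²) = √(48.8601 + 100.8016) = 12.23
  → nearest: 5 (12.23)
Q5 at (-11.70, -7.20):
  1: √((4.25)² + (-3.99)²) = √(18.0625 + 15.9201) = 5.83
  2: √((45.44)² + (32.19)²) = √(2064.7936 + 1036.1961) = 55.69
  3: √((44.99)² + (34.62)²) = √(2024.1001 + 1198.5444) = 56.77
  4: √((46.21)² + (-40.97)²) = √(2135.3641 + 1678.5409) = 61.76
  5: √((56.04)² + (-4.13)²) = √(3140.4816 + 17.0569) = 56.19
  → nearest: 1 (5.83)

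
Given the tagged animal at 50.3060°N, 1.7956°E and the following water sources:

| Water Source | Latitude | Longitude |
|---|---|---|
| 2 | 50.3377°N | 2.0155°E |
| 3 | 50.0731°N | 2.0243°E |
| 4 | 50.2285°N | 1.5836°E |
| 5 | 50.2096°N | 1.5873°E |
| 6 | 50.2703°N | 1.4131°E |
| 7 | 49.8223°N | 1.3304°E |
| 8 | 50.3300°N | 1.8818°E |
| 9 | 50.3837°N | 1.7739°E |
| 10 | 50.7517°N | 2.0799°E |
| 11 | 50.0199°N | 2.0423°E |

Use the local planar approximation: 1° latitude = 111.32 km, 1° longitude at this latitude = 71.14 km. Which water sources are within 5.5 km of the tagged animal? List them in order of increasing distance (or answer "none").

none

Distances from 50.3060°N, 1.7956°E:
2: √((0.0317·111.32)² + (0.2199·71.14)²) = √(12.452740 + 244.724912) = 16.0368 km
3: √((-0.2329·111.32)² + (0.2287·71.14)²) = √(672.179669 + 264.703724) = 30.6086 km
4: √((-0.0775·111.32)² + (-0.2120·71.14)²) = √(74.430305 + 227.457072) = 17.3749 km
5: √((-0.0964·111.32)² + (-0.2083·71.14)²) = √(115.159684 + 219.586816) = 18.2961 km
6: √((-0.0357·111.32)² + (-0.3825·71.14)²) = √(15.793662 + 740.441242) = 27.4997 km
7: √((-0.4837·111.32)² + (-0.4652·71.14)²) = √(2899.336147 + 1095.234546) = 63.2026 km
8: √((0.0240·111.32)² + (0.0862·71.14)²) = √(7.137874 + 37.604711) = 6.6890 km
9: √((0.0777·111.32)² + (-0.0217·71.14)²) = √(74.814957 + 2.383127) = 8.7862 km
10: √((0.4457·111.32)² + (0.2843·71.14)²) = √(2461.680376 + 409.054751) = 53.5792 km
11: √((-0.2861·111.32)² + (0.2467·71.14)²) = √(1014.336634 + 308.010854) = 36.3641 km
Threshold 5.5 km: none within range.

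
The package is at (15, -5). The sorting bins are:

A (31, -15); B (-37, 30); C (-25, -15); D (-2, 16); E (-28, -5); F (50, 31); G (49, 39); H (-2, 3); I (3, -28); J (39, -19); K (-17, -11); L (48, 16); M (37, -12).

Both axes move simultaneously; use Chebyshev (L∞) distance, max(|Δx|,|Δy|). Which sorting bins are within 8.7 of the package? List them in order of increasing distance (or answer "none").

Distances from (15, -5):
A: max(|16|, |-10|) = 16
B: max(|-52|, |35|) = 52
C: max(|-40|, |-10|) = 40
D: max(|-17|, |21|) = 21
E: max(|-43|, |0|) = 43
F: max(|35|, |36|) = 36
G: max(|34|, |44|) = 44
H: max(|-17|, |8|) = 17
I: max(|-12|, |-23|) = 23
J: max(|24|, |-14|) = 24
K: max(|-32|, |-6|) = 32
L: max(|33|, |21|) = 33
M: max(|22|, |-7|) = 22
Threshold 8.7: none within range.

none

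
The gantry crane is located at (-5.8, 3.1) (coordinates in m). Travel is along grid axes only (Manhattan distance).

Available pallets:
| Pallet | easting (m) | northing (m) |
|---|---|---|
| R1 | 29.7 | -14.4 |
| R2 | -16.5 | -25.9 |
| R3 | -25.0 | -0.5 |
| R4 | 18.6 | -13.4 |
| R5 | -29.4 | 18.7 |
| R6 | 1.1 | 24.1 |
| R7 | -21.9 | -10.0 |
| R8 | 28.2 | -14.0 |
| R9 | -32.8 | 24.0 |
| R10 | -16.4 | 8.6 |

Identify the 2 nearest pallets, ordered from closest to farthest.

R10, R3

Distances from (-5.8, 3.1):
R1: 53.0 m
R2: 39.7 m
R3: 22.8 m
R4: 40.9 m
R5: 39.2 m
R6: 27.9 m
R7: 29.2 m
R8: 51.1 m
R9: 47.9 m
R10: 16.1 m
Sorted: R10 (16.1 m) < R3 (22.8 m) < R6 (27.9 m) < R7 (29.2 m) < …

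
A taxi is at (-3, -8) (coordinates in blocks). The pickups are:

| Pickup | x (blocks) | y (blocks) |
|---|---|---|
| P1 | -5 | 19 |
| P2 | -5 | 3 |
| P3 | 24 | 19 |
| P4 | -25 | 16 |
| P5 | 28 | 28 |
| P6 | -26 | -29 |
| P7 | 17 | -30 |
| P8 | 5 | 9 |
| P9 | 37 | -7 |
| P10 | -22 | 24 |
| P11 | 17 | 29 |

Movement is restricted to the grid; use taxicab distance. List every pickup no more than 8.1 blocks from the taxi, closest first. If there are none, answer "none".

none

Distances from (-3, -8):
P1: |-2| + |27| = 2 + 27 = 29 blocks
P2: |-2| + |11| = 2 + 11 = 13 blocks
P3: |27| + |27| = 27 + 27 = 54 blocks
P4: |-22| + |24| = 22 + 24 = 46 blocks
P5: |31| + |36| = 31 + 36 = 67 blocks
P6: |-23| + |-21| = 23 + 21 = 44 blocks
P7: |20| + |-22| = 20 + 22 = 42 blocks
P8: |8| + |17| = 8 + 17 = 25 blocks
P9: |40| + |1| = 40 + 1 = 41 blocks
P10: |-19| + |32| = 19 + 32 = 51 blocks
P11: |20| + |37| = 20 + 37 = 57 blocks
Threshold 8.1 blocks: none within range.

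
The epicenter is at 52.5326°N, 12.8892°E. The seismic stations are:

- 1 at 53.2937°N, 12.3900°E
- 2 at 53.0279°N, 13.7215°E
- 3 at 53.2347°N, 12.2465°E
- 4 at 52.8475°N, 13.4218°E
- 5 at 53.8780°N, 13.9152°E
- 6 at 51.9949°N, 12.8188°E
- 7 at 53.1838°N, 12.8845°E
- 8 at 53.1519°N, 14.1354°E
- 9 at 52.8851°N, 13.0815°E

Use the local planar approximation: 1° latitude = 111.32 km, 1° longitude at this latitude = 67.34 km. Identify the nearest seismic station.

9

Distances from 52.5326°N, 12.8892°E:
1: 91.1509 km
2: 78.6215 km
3: 89.3406 km
4: 50.1513 km
5: 164.9381 km
6: 60.0442 km
7: 72.4923 km
8: 108.6057 km
9: 41.3218 km
Minimum: 9 at 41.3218 km.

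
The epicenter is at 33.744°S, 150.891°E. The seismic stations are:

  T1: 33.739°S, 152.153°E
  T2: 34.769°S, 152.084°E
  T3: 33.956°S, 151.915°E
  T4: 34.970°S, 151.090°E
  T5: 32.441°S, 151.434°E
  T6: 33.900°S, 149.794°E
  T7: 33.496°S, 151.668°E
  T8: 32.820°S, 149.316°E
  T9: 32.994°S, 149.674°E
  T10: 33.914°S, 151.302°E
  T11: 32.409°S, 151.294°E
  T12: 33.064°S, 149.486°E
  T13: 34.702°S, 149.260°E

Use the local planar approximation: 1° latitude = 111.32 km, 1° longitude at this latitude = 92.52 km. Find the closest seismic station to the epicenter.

T10

Distances from 33.744°S, 150.891°E:
T1: √((0.005·111.32)² + (1.262·92.52)²) = √(0.30980 + 13632.95364) = 116.762 km
T2: √((-1.025·111.32)² + (1.193·92.52)²) = √(13019.49461 + 12182.94085) = 158.753 km
T3: √((-0.212·111.32)² + (1.024·92.52)²) = √(556.95245 + 8975.75855) = 97.636 km
T4: √((-1.226·111.32)² + (0.199·92.52)²) = √(18626.33183 + 338.98260) = 137.715 km
T5: √((1.303·111.32)² + (0.543·92.52)²) = √(21039.49090 + 2523.89282) = 153.504 km
T6: √((-0.156·111.32)² + (-1.097·92.52)²) = √(301.57518 + 10301.12135) = 102.969 km
T7: √((0.248·111.32)² + (0.777·92.52)²) = √(762.16633 + 5167.89030) = 77.007 km
T8: √((0.924·111.32)² + (-1.575·92.52)²) = √(10580.11377 + 21234.02696) = 178.365 km
T9: √((0.750·111.32)² + (-1.217·92.52)²) = √(6970.58010 + 12678.04838) = 140.174 km
T10: √((-0.170·111.32)² + (0.411·92.52)²) = √(358.13292 + 1445.95538) = 42.475 km
T11: √((1.335·111.32)² + (0.403·92.52)²) = √(22085.58599 + 1390.21298) = 153.218 km
T12: √((0.680·111.32)² + (-1.405·92.52)²) = √(5730.12665 + 16897.55609) = 150.425 km
T13: √((-0.958·111.32)² + (-1.631·92.52)²) = √(11373.06218 + 22770.84622) = 184.781 km
Minimum: T10 at 42.475 km.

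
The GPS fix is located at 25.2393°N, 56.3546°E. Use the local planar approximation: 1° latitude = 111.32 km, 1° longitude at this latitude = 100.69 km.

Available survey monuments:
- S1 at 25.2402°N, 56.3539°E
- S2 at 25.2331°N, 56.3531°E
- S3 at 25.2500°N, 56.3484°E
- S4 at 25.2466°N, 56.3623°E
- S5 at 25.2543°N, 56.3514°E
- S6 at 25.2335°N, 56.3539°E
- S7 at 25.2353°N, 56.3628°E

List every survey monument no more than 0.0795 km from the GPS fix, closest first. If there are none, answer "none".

none

Distances from 25.2393°N, 56.3546°E:
S1: √((0.0009·111.32)² + (-0.0007·100.69)²) = √(0.010038 + 0.004968) = 0.1225 km
S2: √((-0.0062·111.32)² + (-0.0015·100.69)²) = √(0.476354 + 0.022812) = 0.7065 km
S3: √((0.0107·111.32)² + (-0.0062·100.69)²) = √(1.418776 + 0.389723) = 1.3448 km
S4: √((0.0073·111.32)² + (0.0077·100.69)²) = √(0.660377 + 0.601110) = 1.1232 km
S5: √((0.0150·111.32)² + (-0.0032·100.69)²) = √(2.788232 + 0.103818) = 1.7006 km
S6: √((-0.0058·111.32)² + (-0.0007·100.69)²) = √(0.416872 + 0.004968) = 0.6495 km
S7: √((-0.0040·111.32)² + (0.0082·100.69)²) = √(0.198274 + 0.681711) = 0.9381 km
Threshold 0.0795 km: none within range.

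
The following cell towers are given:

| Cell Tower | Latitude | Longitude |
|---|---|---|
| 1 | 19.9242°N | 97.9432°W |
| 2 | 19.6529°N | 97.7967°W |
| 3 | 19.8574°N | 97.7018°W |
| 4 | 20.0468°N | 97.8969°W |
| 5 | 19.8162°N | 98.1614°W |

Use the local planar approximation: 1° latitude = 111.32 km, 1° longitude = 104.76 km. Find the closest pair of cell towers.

Pairwise distances:
1–4: 14.4841 km
2–3: 24.8411 km
1–5: 25.8275 km
1–3: 26.3597 km
3–4: 29.3645 km
1–2: 33.8770 km
4–5: 37.7725 km
2–5: 42.3102 km
2–4: 45.0879 km
3–5: 48.3656 km
Closest pair: 1–4 at 14.4841 km.

1 and 4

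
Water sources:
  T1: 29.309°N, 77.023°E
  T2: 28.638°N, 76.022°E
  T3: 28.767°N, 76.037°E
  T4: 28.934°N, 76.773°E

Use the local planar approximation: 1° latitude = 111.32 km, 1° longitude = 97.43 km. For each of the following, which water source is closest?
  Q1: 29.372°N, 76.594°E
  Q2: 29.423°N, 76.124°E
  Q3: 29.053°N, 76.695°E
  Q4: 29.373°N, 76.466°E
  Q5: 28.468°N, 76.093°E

Q1 at 29.372°N, 76.594°E:
  T1: √((-0.063·111.32)² + (0.429·97.43)²) = √(49.18441 + 1747.02850) = 42.382 km
  T2: √((-0.734·111.32)² + (-0.572·97.43)²) = √(6676.34107 + 3105.82844) = 98.905 km
  T3: √((-0.605·111.32)² + (-0.557·97.43)²) = √(4535.83392 + 2945.07118) = 86.492 km
  T4: √((-0.438·111.32)² + (0.179·97.43)²) = √(2377.35817 + 304.15255) = 51.783 km
  → nearest: T1 (42.382 km)
Q2 at 29.423°N, 76.124°E:
  T1: √((-0.114·111.32)² + (0.899·97.43)²) = √(161.04828 + 7671.93277) = 88.504 km
  T2: √((-0.785·111.32)² + (-0.102·97.43)²) = √(7636.34795 + 98.76106) = 87.949 km
  T3: √((-0.656·111.32)² + (-0.087·97.43)²) = √(5332.78499 + 71.84953) = 73.516 km
  T4: √((-0.489·111.32)² + (0.649·97.43)²) = √(2963.22148 + 3998.29468) = 83.436 km
  → nearest: T3 (73.516 km)
Q3 at 29.053°N, 76.695°E:
  T1: √((0.256·111.32)² + (0.328·97.43)²) = √(812.13144 + 1021.25241) = 42.818 km
  T2: √((-0.415·111.32)² + (-0.673·97.43)²) = √(2134.23672 + 4299.47604) = 80.210 km
  T3: √((-0.286·111.32)² + (-0.658·97.43)²) = √(1013.62768 + 4109.95619) = 71.579 km
  T4: √((-0.119·111.32)² + (0.078·97.43)²) = √(175.48513 + 57.75301) = 15.272 km
  → nearest: T4 (15.272 km)
Q4 at 29.373°N, 76.466°E:
  T1: √((-0.064·111.32)² + (0.557·97.43)²) = √(50.75822 + 2945.07118) = 54.734 km
  T2: √((-0.735·111.32)² + (-0.444·97.43)²) = √(6694.54513 + 1871.33416) = 92.552 km
  T3: √((-0.606·111.32)² + (-0.429·97.43)²) = √(4550.84081 + 1747.02850) = 79.359 km
  T4: √((-0.439·111.32)² + (0.307·97.43)²) = √(2388.22608 + 894.66852) = 57.297 km
  → nearest: T1 (54.734 km)
Q5 at 28.468°N, 76.093°E:
  T1: √((0.841·111.32)² + (0.930·97.43)²) = √(8764.72687 + 8210.15398) = 130.288 km
  T2: √((0.170·111.32)² + (-0.071·97.43)²) = √(358.13292 + 47.85222) = 20.149 km
  T3: √((0.299·111.32)² + (-0.056·97.43)²) = √(1107.86992 + 29.76881) = 33.729 km
  T4: √((0.466·111.32)² + (0.680·97.43)²) = √(2691.02808 + 4389.38051) = 84.145 km
  → nearest: T2 (20.149 km)

Q1→T1; Q2→T3; Q3→T4; Q4→T1; Q5→T2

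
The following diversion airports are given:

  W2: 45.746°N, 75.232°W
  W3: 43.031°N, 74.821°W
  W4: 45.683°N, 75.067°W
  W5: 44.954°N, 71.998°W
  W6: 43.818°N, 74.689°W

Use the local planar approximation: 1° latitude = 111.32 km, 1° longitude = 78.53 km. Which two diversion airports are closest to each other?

Pairwise distances:
W2–W4: 14.734 km
W3–W6: 88.220 km
W4–W6: 209.723 km
W2–W6: 218.820 km
W5–W6: 246.272 km
W4–W5: 254.305 km
W2–W5: 268.834 km
W3–W4: 295.852 km
W2–W3: 303.952 km
W3–W5: 308.175 km
Closest pair: W2–W4 at 14.734 km.

W2 and W4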